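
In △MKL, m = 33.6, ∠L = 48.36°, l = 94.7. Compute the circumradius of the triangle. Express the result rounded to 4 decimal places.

63.3585

Law of sines: sin M = m·sin L/l ≈ 0.26516.
Since l ≥ m, only the acute value applies: ∠M ≈ 15.38°.
Then ∠K = 180° − ∠L − ∠M ≈ 116.26°.
Law of sines gives k = l·sin K/sin L ≈ 113.64.
Circumradius = l/(2 sin L) ≈ 63.359.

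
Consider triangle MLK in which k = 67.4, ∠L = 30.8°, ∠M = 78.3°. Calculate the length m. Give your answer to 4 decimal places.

The third angle is ∠K = 180° − ∠M − ∠L = 70.90°.
Law of sines: m = k·sin M/sin K ≈ 69.845.

69.8446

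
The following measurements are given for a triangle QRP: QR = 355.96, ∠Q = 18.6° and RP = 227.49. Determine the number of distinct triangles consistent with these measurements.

QR·sin Q = 355.96·sin(18.6°) ≈ 113.5.
Since QR sin Q < RP < QR (113.5 < 227.49 < 355.96), two triangles exist.

2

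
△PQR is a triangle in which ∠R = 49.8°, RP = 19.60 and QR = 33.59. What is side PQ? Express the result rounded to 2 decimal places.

25.74

By the law of cosines, PQ² = QR² + RP² − 2·QR·RP·cos R = 662.56, so PQ ≈ 25.74.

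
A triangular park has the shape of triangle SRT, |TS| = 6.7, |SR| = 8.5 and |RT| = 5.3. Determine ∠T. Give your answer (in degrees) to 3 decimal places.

∠T ≈ 89.411°

By the law of cosines, cos T = (|RT|² + |TS|² − |SR|²) / (2·|RT|·|TS|) ≈ 0.01028, so ∠T ≈ 89.41°.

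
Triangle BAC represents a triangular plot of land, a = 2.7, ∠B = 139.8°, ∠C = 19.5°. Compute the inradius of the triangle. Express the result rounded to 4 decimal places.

0.4365

The third angle is ∠A = 180° − ∠C − ∠B = 20.70°.
Law of sines: b = a·sin B/sin A ≈ 4.9303.
Law of sines: c = a·sin C/sin A ≈ 2.5498.
Area = ½·a·b·sin C ≈ 2.2218.
Semiperimeter s = (4.9303+2.7+2.5498)/2 = 5.09.
Inradius = area/s = 2.2218/5.09 ≈ 0.4365.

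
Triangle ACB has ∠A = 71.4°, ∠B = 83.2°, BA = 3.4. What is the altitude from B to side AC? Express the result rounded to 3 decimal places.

The third angle is ∠C = 180° − ∠B − ∠A = 25.40°.
Law of sines: CB = BA·sin A/sin C ≈ 7.5126.
Law of sines: AC = BA·sin B/sin C ≈ 7.8708.
Area = ½·BA·CB·sin B ≈ 12.682.
The altitude from B has length 2·area/AC ≈ 3.2224.

h_B ≈ 3.222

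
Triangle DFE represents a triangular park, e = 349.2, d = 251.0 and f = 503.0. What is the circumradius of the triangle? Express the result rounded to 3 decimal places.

By the law of cosines, cos D = (f² + e² − d²) / (2·f·e) ≈ 0.88800, so ∠D ≈ 27.38°.
Circumradius = d/(2 sin D) ≈ 272.91.

272.914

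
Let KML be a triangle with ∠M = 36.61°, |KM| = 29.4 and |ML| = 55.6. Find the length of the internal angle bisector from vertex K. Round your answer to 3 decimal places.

By the law of cosines, |LK|² = |KM|² + |ML|² − 2·|KM|·|ML|·cos M = 1331.4, so |LK| ≈ 36.489.
Law of cosines again: cos K = (|LK|² + |KM|² − |ML|²)/(2·|LK|·|KM|) ≈ -0.41741, so ∠K ≈ 114.67°.
The bisector from K has length 2·|LK|·|KM|·cos(∠K/2)/(|LK|+|KM|) ≈ 17.575.

17.575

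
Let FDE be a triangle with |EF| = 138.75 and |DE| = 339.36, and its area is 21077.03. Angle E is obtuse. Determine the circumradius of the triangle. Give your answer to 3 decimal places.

R ≈ 234.555

From area = ½·|DE|·|EF|·sin E, we get sin E = 2·area/(|DE|·|EF|) ≈ 0.89525.
Taking the obtuse solution, ∠E ≈ 116.46°.
Law of cosines then gives |FD| ≈ 419.97.
Circumradius = |FD|/(2 sin E) ≈ 234.55.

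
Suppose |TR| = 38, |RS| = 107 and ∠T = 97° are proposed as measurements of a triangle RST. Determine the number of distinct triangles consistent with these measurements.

1

|TR|·sin T = 38·sin(97°) ≈ 37.72.
Since ∠T is not acute, a triangle exists only if |RS| > |TR|; here |RS| > |TR|, so there is exactly one triangle.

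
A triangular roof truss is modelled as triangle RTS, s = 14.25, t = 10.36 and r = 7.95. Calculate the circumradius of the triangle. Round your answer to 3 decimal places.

By the law of cosines, cos R = (t² + s² − r²) / (2·t·s) ≈ 0.83719, so ∠R ≈ 33.16°.
Circumradius = r/(2 sin R) ≈ 7.2681.

7.268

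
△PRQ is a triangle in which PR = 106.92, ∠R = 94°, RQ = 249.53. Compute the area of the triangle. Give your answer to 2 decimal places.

Area = ½·PR·RQ·sin R ≈ 13307.

area ≈ 13307.38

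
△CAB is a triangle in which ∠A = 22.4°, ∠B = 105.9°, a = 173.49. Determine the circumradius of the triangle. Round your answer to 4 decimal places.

The third angle is ∠C = 180° − ∠A − ∠B = 51.70°.
Law of sines: c = a·sin C/sin A ≈ 357.29.
Law of sines: b = a·sin B/sin A ≈ 437.85.
Circumradius = a/(2 sin A) ≈ 227.64.

R ≈ 227.6351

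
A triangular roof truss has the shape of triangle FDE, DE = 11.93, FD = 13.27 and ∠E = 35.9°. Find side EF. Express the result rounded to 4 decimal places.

20.9402

Law of sines: sin F = DE·sin E/FD ≈ 0.52716.
Since FD ≥ DE, only the acute value applies: ∠F ≈ 31.81°.
Then ∠D = 180° − ∠E − ∠F ≈ 112.29°.
Law of sines gives EF = FD·sin D/sin E ≈ 20.94.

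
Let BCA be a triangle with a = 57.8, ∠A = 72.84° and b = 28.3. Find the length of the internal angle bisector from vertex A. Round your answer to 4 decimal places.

30.8540

Law of sines: sin B = b·sin A/a ≈ 0.46782.
Since a ≥ b, only the acute value applies: ∠B ≈ 27.89°.
Then ∠C = 180° − ∠A − ∠B ≈ 79.27°.
Law of sines gives c = a·sin C/sin A ≈ 59.435.
The bisector from A has length 2·b·c·cos(∠A/2)/(b+c) ≈ 30.854.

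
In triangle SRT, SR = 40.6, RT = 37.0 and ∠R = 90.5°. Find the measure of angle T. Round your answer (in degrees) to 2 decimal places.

∠T ≈ 47.38°

By the law of cosines, TS² = SR² + RT² − 2·SR·RT·cos R = 3043.6, so TS ≈ 55.169.
Law of cosines again: cos T = (RT² + TS² − SR²)/(2·RT·TS) ≈ 0.67709, so ∠T ≈ 47.38°.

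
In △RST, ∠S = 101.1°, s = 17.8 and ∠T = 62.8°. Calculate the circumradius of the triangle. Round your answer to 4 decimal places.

9.0697

The third angle is ∠R = 180° − ∠S − ∠T = 16.10°.
Law of sines: r = s·sin R/sin S ≈ 5.0303.
Law of sines: t = s·sin T/sin S ≈ 16.133.
Circumradius = s/(2 sin S) ≈ 9.0697.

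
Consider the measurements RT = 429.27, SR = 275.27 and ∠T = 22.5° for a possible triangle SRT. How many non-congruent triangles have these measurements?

2

RT·sin T = 429.27·sin(22.5°) ≈ 164.3.
Since RT sin T < SR < RT (164.3 < 275.27 < 429.27), two triangles exist.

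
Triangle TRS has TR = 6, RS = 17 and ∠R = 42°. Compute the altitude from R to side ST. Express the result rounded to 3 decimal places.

5.183

By the law of cosines, ST² = TR² + RS² − 2·TR·RS·cos R = 173.4, so ST ≈ 13.168.
Area = ½·TR·RS·sin R ≈ 34.126.
The altitude from R has length 2·area/ST ≈ 5.1831.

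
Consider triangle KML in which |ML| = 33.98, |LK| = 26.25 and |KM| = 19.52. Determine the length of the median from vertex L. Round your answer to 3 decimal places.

Median from L: ½√(2·|ML|² + 2·|LK|² − |KM|²) ≈ 28.751.

28.751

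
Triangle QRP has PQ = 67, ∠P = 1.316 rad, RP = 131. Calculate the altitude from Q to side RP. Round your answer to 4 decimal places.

64.8369

By the law of cosines, QR² = RP² + PQ² − 2·RP·PQ·cos P = 17226, so QR ≈ 131.25.
Area = ½·RP·PQ·sin P ≈ 4246.8.
The altitude from Q has length 2·area/RP ≈ 64.837.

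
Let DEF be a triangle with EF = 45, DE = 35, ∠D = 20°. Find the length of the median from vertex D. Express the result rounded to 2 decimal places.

54.91

Law of sines: sin F = DE·sin D/EF ≈ 0.26602.
Since EF ≥ DE, only the acute value applies: ∠F ≈ 15.43°.
Then ∠E = 180° − ∠D − ∠F ≈ 144.57°.
Law of sines gives FD = EF·sin E/sin D ≈ 76.268.
Median from D: ½√(2·FD² + 2·DE² − EF²) ≈ 54.906.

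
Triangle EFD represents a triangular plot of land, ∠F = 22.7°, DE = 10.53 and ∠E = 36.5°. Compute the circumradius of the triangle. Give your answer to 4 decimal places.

The third angle is ∠D = 180° − ∠E − ∠F = 120.80°.
Law of sines: FD = DE·sin E/sin F ≈ 16.231.
Law of sines: EF = DE·sin D/sin F ≈ 23.438.
Circumradius = DE/(2 sin F) ≈ 13.643.

R ≈ 13.6432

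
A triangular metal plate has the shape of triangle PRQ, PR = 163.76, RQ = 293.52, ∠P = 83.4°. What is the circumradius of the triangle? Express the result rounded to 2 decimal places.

Law of sines: sin Q = PR·sin P/RQ ≈ 0.55422.
Since RQ ≥ PR, only the acute value applies: ∠Q ≈ 33.66°.
Then ∠R = 180° − ∠P − ∠Q ≈ 62.94°.
Law of sines gives QP = RQ·sin R/sin P ≈ 263.14.
Circumradius = RQ/(2 sin P) ≈ 147.74.

147.74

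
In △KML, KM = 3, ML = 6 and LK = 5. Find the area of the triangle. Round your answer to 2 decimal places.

7.48

Semiperimeter s = (6 + 5 + 3)/2 = 7.
Heron's formula: area = √(7·1·2·4) ≈ 7.4833.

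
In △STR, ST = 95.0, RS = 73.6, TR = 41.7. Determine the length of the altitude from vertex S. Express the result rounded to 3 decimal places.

70.105

Semiperimeter s = (41.7 + 73.6 + 95)/2 = 105.15.
Heron's formula: area = √(105.15·63.45·31.55·10.15) ≈ 1461.7.
The altitude from S has length 2·area/TR ≈ 70.105.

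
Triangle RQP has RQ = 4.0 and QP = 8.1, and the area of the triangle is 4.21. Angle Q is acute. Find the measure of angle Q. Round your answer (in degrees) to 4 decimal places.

∠Q ≈ 15.0627°

From area = ½·RQ·QP·sin Q, we get sin Q = 2·area/(RQ·QP) ≈ 0.25988.
Taking the acute solution, ∠Q ≈ 15.06°.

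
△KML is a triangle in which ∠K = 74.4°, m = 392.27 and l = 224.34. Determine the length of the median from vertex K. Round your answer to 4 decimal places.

m_K ≈ 250.7664

By the law of cosines, k² = m² + l² − 2·m·l·cos K = 1.5687e+05, so k ≈ 396.07.
Median from K: ½√(2·m² + 2·l² − k²) ≈ 250.77.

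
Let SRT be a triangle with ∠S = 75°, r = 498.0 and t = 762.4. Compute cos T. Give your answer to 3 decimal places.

By the law of cosines, s² = r² + t² − 2·r·t·cos S = 6.3272e+05, so s ≈ 795.44.
Law of cosines again: cos T = (s² + r² − t²)/(2·s·r) ≈ 0.37800, so ∠T ≈ 67.79°.

0.378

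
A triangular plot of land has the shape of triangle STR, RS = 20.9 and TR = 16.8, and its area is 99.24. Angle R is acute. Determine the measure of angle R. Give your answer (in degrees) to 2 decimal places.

∠R ≈ 34.42°

From area = ½·TR·RS·sin R, we get sin R = 2·area/(TR·RS) ≈ 0.56528.
Taking the acute solution, ∠R ≈ 34.42°.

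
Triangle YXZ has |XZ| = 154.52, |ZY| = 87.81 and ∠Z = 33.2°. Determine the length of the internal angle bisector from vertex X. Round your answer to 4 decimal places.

t_X ≈ 112.9004

By the law of cosines, |YX|² = |XZ|² + |ZY|² − 2·|XZ|·|ZY|·cos Z = 8879.9, so |YX| ≈ 94.233.
Law of cosines again: cos X = (|YX|² + |XZ|² − |ZY|²)/(2·|YX|·|XZ|) ≈ 0.86003, so ∠X ≈ 30.68°.
The bisector from X has length 2·|YX|·|XZ|·cos(∠X/2)/(|YX|+|XZ|) ≈ 112.9.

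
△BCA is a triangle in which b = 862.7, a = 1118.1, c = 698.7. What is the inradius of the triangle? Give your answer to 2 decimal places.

r ≈ 224.93

Semiperimeter s = (862.7 + 698.7 + 1118.1)/2 = 1339.8.
Heron's formula: area = √(1339.8·477.05·641.05·221.65) ≈ 3.0135e+05.
Inradius = area/s = 3.0135e+05/1339.8 ≈ 224.93.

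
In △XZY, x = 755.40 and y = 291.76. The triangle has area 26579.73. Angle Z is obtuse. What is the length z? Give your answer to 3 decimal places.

From area = ½·y·x·sin Z, we get sin Z = 2·area/(y·x) ≈ 0.24120.
Taking the obtuse solution, ∠Z ≈ 166.04°.
Law of cosines then gives z ≈ 1040.9.

1040.927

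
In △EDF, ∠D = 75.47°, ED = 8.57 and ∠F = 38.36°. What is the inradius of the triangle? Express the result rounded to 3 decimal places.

The third angle is ∠E = 180° − ∠D − ∠F = 66.17°.
Law of sines: DF = ED·sin E/sin F ≈ 12.632.
Law of sines: FE = ED·sin D/sin F ≈ 13.368.
Area = ½·ED·DF·sin D ≈ 52.397.
Semiperimeter s = (12.632+13.368+8.57)/2 = 17.285.
Inradius = area/s = 52.397/17.285 ≈ 3.0314.

r ≈ 3.031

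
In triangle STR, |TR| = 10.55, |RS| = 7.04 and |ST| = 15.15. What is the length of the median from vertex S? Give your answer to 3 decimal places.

10.570

Median from S: ½√(2·|RS|² + 2·|ST|² − |TR|²) ≈ 10.57.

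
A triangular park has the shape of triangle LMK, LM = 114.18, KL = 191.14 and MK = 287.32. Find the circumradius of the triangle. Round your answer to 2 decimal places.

219.32

By the law of cosines, cos L = (KL² + LM² − MK²) / (2·KL·LM) ≈ -0.75561, so ∠L ≈ 139.08°.
Circumradius = MK/(2 sin L) ≈ 219.32.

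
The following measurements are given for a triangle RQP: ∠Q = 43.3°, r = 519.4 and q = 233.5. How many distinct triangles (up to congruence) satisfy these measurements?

0

r·sin Q = 519.4·sin(43.3°) ≈ 356.2.
Since q = 233.5 < 356.2 = r sin Q, no triangle exists.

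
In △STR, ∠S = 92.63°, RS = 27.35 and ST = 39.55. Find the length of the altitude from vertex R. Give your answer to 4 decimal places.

h_R ≈ 27.3212

By the law of cosines, TR² = RS² + ST² − 2·RS·ST·cos S = 2411.5, so TR ≈ 49.107.
Area = ½·RS·ST·sin S ≈ 540.28.
The altitude from R has length 2·area/ST ≈ 27.321.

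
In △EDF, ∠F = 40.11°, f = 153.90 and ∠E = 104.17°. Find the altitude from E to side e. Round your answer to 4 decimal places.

89.8506

The third angle is ∠D = 180° − ∠F − ∠E = 35.72°.
Law of sines: e = f·sin E/sin F ≈ 231.61.
Law of sines: d = f·sin D/sin F ≈ 139.46.
Area = ½·f·e·sin D ≈ 10405.
The altitude from E has length 2·area/e ≈ 89.851.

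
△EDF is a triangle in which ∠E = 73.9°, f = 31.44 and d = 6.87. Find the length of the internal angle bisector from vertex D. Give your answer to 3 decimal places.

By the law of cosines, e² = d² + f² − 2·d·f·cos E = 915.87, so e ≈ 30.263.
Law of cosines again: cos D = (f² + e² − d²)/(2·f·e) ≈ 0.97593, so ∠D ≈ 12.60°.
The bisector from D has length 2·f·e·cos(∠D/2)/(f+e) ≈ 30.654.

t_D ≈ 30.654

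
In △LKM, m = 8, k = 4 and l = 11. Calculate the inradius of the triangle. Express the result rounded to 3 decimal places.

Semiperimeter s = (11 + 4 + 8)/2 = 11.5.
Heron's formula: area = √(11.5·0.5·7.5·3.5) ≈ 12.286.
Inradius = area/s = 12.286/11.5 ≈ 1.0683.

1.068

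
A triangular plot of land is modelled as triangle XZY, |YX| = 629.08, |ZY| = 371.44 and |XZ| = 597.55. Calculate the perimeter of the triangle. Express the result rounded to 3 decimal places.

1598.070

Perimeter = 371.44 + 629.08 + 597.55 = 1598.1.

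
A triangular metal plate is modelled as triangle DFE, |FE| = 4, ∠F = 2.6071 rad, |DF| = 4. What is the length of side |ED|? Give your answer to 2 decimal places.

By the law of cosines, |ED|² = |DF|² + |FE|² − 2·|DF|·|FE|·cos F = 59.537, so |ED| ≈ 7.716.

7.72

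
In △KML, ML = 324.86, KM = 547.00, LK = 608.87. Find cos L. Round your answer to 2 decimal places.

cos L ≈ 0.45

By the law of cosines, cos L = (ML² + LK² − KM²) / (2·ML·LK) ≈ 0.44755, so ∠L ≈ 63.41°.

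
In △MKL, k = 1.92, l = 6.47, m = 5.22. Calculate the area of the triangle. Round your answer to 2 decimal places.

Semiperimeter s = (5.22 + 1.92 + 6.47)/2 = 6.805.
Heron's formula: area = √(6.805·1.585·4.885·0.335) ≈ 4.2013.

4.20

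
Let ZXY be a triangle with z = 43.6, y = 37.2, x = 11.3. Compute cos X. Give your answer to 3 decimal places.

By the law of cosines, cos X = (y² + z² − x²) / (2·y·z) ≈ 0.97326, so ∠X ≈ 13.28°.

cos X ≈ 0.973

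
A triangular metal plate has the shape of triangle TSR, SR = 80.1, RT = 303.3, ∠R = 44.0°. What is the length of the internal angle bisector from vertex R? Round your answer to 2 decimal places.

By the law of cosines, TS² = SR² + RT² − 2·SR·RT·cos R = 63455, so TS ≈ 251.9.
The bisector from R has length 2·SR·RT·cos(∠R/2)/(SR+RT) ≈ 117.5.

t_R ≈ 117.50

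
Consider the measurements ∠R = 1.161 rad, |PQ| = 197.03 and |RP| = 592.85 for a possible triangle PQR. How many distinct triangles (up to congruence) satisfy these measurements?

|RP|·sin R = 592.85·sin(1.161 rad) ≈ 543.8.
Since |PQ| = 197.03 < 543.8 = |RP| sin R, no triangle exists.

0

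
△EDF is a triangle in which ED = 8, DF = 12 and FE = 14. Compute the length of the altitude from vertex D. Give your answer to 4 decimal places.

Semiperimeter s = (12 + 14 + 8)/2 = 17.
Heron's formula: area = √(17·5·3·9) ≈ 47.906.
The altitude from D has length 2·area/FE ≈ 6.8437.

6.8437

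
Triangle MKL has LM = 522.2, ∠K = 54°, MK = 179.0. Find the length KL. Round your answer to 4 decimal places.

Law of sines: sin L = MK·sin K/LM ≈ 0.27732.
Since LM ≥ MK, only the acute value applies: ∠L ≈ 16.10°.
Then ∠M = 180° − ∠K − ∠L ≈ 109.90°.
Law of sines gives KL = LM·sin M/sin K ≈ 606.93.

606.9323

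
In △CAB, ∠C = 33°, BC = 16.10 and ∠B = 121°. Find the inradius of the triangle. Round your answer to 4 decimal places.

The third angle is ∠A = 180° − ∠B − ∠C = 26.00°.
Law of sines: AB = BC·sin C/sin A ≈ 20.003.
Law of sines: CA = BC·sin B/sin A ≈ 31.481.
Area = ½·BC·AB·sin B ≈ 138.02.
Semiperimeter s = (20.003+16.1+31.481)/2 = 33.792.
Inradius = area/s = 138.02/33.792 ≈ 4.0845.

4.0845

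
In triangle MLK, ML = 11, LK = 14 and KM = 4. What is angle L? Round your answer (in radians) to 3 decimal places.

By the law of cosines, cos L = (ML² + LK² − KM²) / (2·ML·LK) ≈ 0.97727, so ∠L ≈ 0.214 rad.

0.214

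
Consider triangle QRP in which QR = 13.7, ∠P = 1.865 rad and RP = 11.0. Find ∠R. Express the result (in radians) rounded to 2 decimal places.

∠R ≈ 0.40 rad

Law of sines: sin Q = RP·sin P/QR ≈ 0.76842.
Since QR ≥ RP, only the acute value applies: ∠Q ≈ 0.876 rad.
Then ∠R = π − ∠P − ∠Q ≈ 0.400 rad.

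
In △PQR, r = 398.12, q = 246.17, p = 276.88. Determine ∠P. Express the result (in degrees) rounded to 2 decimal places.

∠P ≈ 43.39°

By the law of cosines, cos P = (q² + r² − p²) / (2·q·r) ≈ 0.72668, so ∠P ≈ 43.39°.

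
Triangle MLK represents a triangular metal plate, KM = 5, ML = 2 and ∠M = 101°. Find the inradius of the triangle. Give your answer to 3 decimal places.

0.771

By the law of cosines, LK² = KM² + ML² − 2·KM·ML·cos M = 32.816, so LK ≈ 5.7285.
Area = ½·KM·ML·sin M ≈ 4.9081.
Semiperimeter s = (5.7285+5+2)/2 = 6.3643.
Inradius = area/s = 4.9081/6.3643 ≈ 0.7712.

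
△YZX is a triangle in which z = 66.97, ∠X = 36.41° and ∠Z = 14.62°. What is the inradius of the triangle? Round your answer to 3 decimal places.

r ≈ 19.037

The third angle is ∠Y = 180° − ∠Z − ∠X = 128.97°.
Law of sines: y = z·sin Y/sin Z ≈ 206.28.
Law of sines: x = z·sin X/sin Z ≈ 157.49.
Area = ½·z·y·sin X ≈ 4100.
Semiperimeter s = (206.28+66.97+157.49)/2 = 215.37.
Inradius = area/s = 4100/215.37 ≈ 19.037.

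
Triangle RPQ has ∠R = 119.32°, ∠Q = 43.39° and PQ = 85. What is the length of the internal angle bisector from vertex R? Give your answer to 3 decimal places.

The third angle is ∠P = 180° − ∠Q − ∠R = 17.29°.
Law of sines: QR = PQ·sin P/sin R ≈ 28.974.
Law of sines: RP = PQ·sin Q/sin R ≈ 66.971.
The bisector from R has length 2·QR·RP·cos(∠R/2)/(QR+RP) ≈ 20.432.

20.432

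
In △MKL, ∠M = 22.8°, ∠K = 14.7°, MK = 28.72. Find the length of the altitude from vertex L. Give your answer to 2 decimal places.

h_L ≈ 4.64

The third angle is ∠L = 180° − ∠M − ∠K = 142.50°.
Law of sines: KL = MK·sin M/sin L ≈ 18.282.
Law of sines: LM = MK·sin K/sin L ≈ 11.972.
Area = ½·MK·KL·sin K ≈ 66.619.
The altitude from L has length 2·area/MK ≈ 4.6392.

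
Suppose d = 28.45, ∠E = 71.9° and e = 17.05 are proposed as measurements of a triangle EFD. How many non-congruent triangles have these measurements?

0

d·sin E = 28.45·sin(71.9°) ≈ 27.04.
Since e = 17.05 < 27.04 = d sin E, no triangle exists.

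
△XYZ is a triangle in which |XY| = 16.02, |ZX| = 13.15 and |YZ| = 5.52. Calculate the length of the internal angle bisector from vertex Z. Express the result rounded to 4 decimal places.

By the law of cosines, cos Z = (|YZ|² + |ZX|² − |XY|²) / (2·|YZ|·|ZX|) ≈ -0.36678, so ∠Z ≈ 111.52°.
The bisector from Z has length 2·|YZ|·|ZX|·cos(∠Z/2)/(|YZ|+|ZX|) ≈ 4.3754.

t_Z ≈ 4.3754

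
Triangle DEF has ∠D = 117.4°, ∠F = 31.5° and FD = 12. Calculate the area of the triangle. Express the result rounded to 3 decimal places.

The third angle is ∠E = 180° − ∠F − ∠D = 31.10°.
Law of sines: EF = FD·sin D/sin E ≈ 20.626.
Law of sines: DE = FD·sin F/sin E ≈ 12.139.
Area = ½·FD·EF·sin F ≈ 64.661.

64.661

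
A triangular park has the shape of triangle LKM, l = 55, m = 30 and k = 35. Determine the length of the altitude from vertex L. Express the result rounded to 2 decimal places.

Semiperimeter s = (55 + 35 + 30)/2 = 60.
Heron's formula: area = √(60·5·25·30) ≈ 474.34.
The altitude from L has length 2·area/l ≈ 17.249.

17.25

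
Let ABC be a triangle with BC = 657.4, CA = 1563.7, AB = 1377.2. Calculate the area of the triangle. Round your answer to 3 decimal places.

Semiperimeter s = (657.4 + 1563.7 + 1377.2)/2 = 1799.2.
Heron's formula: area = √(1799.2·1141.8·235.45·421.95) ≈ 4.5175e+05.

area ≈ 451750.914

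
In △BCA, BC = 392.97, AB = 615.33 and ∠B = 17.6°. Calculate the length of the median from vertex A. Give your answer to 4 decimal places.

By the law of cosines, CA² = AB² + BC² − 2·AB·BC·cos B = 72082, so CA ≈ 268.48.
Median from A: ½√(2·CA² + 2·AB² − BC²) ≈ 432.15.

432.1457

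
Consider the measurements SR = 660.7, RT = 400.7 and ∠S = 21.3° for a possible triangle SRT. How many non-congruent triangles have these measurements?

2

SR·sin S = 660.7·sin(21.3°) ≈ 240.
Since SR sin S < RT < SR (240 < 400.7 < 660.7), two triangles exist.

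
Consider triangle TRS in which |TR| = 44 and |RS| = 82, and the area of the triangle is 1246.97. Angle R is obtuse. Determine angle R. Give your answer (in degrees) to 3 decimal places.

136.273

From area = ½·|TR|·|RS|·sin R, we get sin R = 2·area/(|TR|·|RS|) ≈ 0.69123.
Taking the obtuse solution, ∠R ≈ 136.27°.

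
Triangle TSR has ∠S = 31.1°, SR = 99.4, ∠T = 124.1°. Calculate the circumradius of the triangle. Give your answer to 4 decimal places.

The third angle is ∠R = 180° − ∠T − ∠S = 24.80°.
Law of sines: RT = SR·sin S/sin T ≈ 62.004.
Law of sines: TS = SR·sin R/sin T ≈ 50.351.
Circumradius = SR/(2 sin T) ≈ 60.02.

60.0198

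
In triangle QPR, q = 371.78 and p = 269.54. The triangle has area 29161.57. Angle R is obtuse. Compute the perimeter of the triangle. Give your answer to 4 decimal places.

From area = ½·q·p·sin R, we get sin R = 2·area/(q·p) ≈ 0.58201.
Taking the obtuse solution, ∠R ≈ 144.41°.
Law of cosines then gives r ≈ 611.43.
Perimeter = 371.78 + 269.54 + 611.43 = 1252.8.

perimeter ≈ 1252.7520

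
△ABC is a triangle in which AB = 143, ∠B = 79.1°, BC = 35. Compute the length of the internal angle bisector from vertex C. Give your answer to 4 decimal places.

By the law of cosines, CA² = AB² + BC² − 2·AB·BC·cos B = 19781, so CA ≈ 140.65.
Law of cosines again: cos C = (BC² + CA² − AB²)/(2·BC·CA) ≈ 0.05659, so ∠C ≈ 86.76°.
The bisector from C has length 2·BC·CA·cos(∠C/2)/(BC+CA) ≈ 40.74.

40.7404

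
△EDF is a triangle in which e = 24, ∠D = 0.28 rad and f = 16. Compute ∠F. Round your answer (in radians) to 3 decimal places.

By the law of cosines, d² = f² + e² − 2·f·e·cos D = 93.909, so d ≈ 9.6907.
Law of cosines again: cos F = (e² + d² − f²)/(2·e·d) ≈ 0.88984, so ∠F ≈ 0.474 rad.

0.474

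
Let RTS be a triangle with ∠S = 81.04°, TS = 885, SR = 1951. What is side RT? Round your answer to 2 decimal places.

By the law of cosines, RT² = TS² + SR² − 2·TS·SR·cos S = 4.0518e+06, so RT ≈ 2012.9.

2012.91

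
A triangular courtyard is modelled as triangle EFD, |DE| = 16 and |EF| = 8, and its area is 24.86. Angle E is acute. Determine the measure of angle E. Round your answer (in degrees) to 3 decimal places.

22.857

From area = ½·|DE|·|EF|·sin E, we get sin E = 2·area/(|DE|·|EF|) ≈ 0.38844.
Taking the acute solution, ∠E ≈ 22.86°.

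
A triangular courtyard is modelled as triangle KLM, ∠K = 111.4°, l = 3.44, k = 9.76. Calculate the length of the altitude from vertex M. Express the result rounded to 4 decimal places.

Law of sines: sin L = l·sin K/k ≈ 0.32816.
Since k ≥ l, only the acute value applies: ∠L ≈ 19.16°.
Then ∠M = 180° − ∠K − ∠L ≈ 49.44°.
Law of sines gives m = k·sin M/sin K ≈ 7.9643.
Area = ½·k·l·sin M ≈ 12.754.
The altitude from M has length 2·area/m ≈ 3.2028.

h_M ≈ 3.2028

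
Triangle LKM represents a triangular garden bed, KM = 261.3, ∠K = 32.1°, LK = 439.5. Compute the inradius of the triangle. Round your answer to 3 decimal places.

r ≈ 63.610

By the law of cosines, ML² = LK² + KM² − 2·LK·KM·cos K = 66869, so ML ≈ 258.59.
Area = ½·LK·KM·sin K ≈ 30513.
Semiperimeter s = (261.3+258.59+439.5)/2 = 479.69.
Inradius = area/s = 30513/479.69 ≈ 63.61.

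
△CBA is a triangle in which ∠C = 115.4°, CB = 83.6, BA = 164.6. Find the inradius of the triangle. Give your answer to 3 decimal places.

Law of sines: sin A = CB·sin C/BA ≈ 0.45880.
Since BA ≥ CB, only the acute value applies: ∠A ≈ 27.31°.
Then ∠B = 180° − ∠C − ∠A ≈ 37.29°.
Law of sines gives AC = BA·sin B/sin C ≈ 110.39.
Area = ½·BA·CB·sin B ≈ 4168.4.
Semiperimeter s = (164.6+110.39+83.6)/2 = 179.3.
Inradius = area/s = 4168.4/179.3 ≈ 23.249.

23.249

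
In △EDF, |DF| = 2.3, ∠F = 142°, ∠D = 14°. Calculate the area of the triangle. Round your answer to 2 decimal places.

The third angle is ∠E = 180° − ∠D − ∠F = 24.00°.
Law of sines: |FE| = |DF|·sin D/sin E ≈ 1.368.
Law of sines: |ED| = |DF|·sin F/sin E ≈ 3.4814.
Area = ½·|DF|·|FE|·sin F ≈ 0.96857.

0.97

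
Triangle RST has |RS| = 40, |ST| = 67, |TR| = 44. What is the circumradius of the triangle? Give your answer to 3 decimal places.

34.800

By the law of cosines, cos R = (|TR|² + |RS|² − |ST|²) / (2·|TR|·|RS|) ≈ -0.27074, so ∠R ≈ 1.845 rad.
Circumradius = |ST|/(2 sin R) ≈ 34.8.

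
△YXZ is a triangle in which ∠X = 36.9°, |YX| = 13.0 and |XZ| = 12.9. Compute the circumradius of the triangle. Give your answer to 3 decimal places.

R ≈ 6.826

By the law of cosines, |ZY|² = |YX|² + |XZ|² − 2·|YX|·|XZ|·cos X = 67.196, so |ZY| ≈ 8.1973.
Area = ½·|YX|·|XZ|·sin X ≈ 50.345.
Circumradius = |ZY|/(2 sin X) ≈ 6.8263.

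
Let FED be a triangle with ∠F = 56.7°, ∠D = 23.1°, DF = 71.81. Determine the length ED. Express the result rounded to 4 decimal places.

60.9831

The third angle is ∠E = 180° − ∠D − ∠F = 100.20°.
Law of sines: ED = DF·sin F/sin E ≈ 60.983.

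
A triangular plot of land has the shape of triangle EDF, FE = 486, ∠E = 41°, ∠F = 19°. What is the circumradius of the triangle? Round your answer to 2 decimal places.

280.59

The third angle is ∠D = 180° − ∠F − ∠E = 120.00°.
Law of sines: DF = FE·sin E/sin D ≈ 368.17.
Law of sines: ED = FE·sin F/sin D ≈ 182.7.
Circumradius = FE/(2 sin D) ≈ 280.59.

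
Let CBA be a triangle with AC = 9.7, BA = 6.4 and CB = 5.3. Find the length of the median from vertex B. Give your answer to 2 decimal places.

m_B ≈ 3.32

Median from B: ½√(2·CB² + 2·BA² − AC²) ≈ 3.317.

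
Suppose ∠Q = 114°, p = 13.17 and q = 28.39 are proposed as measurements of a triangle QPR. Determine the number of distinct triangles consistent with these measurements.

p·sin Q = 13.17·sin(114°) ≈ 12.03.
Since ∠Q is not acute, a triangle exists only if q > p; here q > p, so there is exactly one triangle.

1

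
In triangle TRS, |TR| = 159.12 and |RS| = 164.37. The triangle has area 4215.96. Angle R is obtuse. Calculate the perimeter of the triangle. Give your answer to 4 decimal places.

642.6340

From area = ½·|TR|·|RS|·sin R, we get sin R = 2·area/(|TR|·|RS|) ≈ 0.32239.
Taking the obtuse solution, ∠R ≈ 161.19°.
Law of cosines then gives |ST| ≈ 319.14.
Perimeter = 164.37 + 319.14 + 159.12 = 642.63.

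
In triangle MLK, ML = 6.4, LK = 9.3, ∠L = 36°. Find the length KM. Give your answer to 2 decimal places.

By the law of cosines, KM² = ML² + LK² − 2·ML·LK·cos L = 31.145, so KM ≈ 5.5807.

5.58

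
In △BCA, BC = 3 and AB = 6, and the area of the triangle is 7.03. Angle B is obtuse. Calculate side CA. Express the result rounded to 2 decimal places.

From area = ½·AB·BC·sin B, we get sin B = 2·area/(AB·BC) ≈ 0.78111.
Taking the obtuse solution, ∠B ≈ 2.245 rad.
Law of cosines then gives CA ≈ 8.2145.

8.21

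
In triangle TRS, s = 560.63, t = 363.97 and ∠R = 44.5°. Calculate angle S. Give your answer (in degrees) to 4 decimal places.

95.2200

By the law of cosines, r² = s² + t² − 2·s·t·cos R = 1.557e+05, so r ≈ 394.59.
Law of cosines again: cos S = (t² + r² − s²)/(2·t·r) ≈ -0.09098, so ∠S ≈ 95.22°.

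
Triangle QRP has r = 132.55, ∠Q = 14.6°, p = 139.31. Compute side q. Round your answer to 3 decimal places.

By the law of cosines, q² = r² + p² − 2·r·p·cos Q = 1238.2, so q ≈ 35.189.

35.189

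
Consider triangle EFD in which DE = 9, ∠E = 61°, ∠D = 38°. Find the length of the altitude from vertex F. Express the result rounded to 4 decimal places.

h_F ≈ 4.9066

The third angle is ∠F = 180° − ∠D − ∠E = 81.00°.
Law of sines: FD = DE·sin E/sin F ≈ 7.9697.
Law of sines: EF = DE·sin D/sin F ≈ 5.61.
Area = ½·DE·FD·sin D ≈ 22.08.
The altitude from F has length 2·area/DE ≈ 4.9066.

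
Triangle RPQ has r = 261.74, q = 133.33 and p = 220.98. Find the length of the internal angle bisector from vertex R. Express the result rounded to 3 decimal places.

115.691

By the law of cosines, cos R = (p² + q² − r²) / (2·p·q) ≈ -0.03222, so ∠R ≈ 1.603 rad.
The bisector from R has length 2·p·q·cos(∠R/2)/(p+q) ≈ 115.69.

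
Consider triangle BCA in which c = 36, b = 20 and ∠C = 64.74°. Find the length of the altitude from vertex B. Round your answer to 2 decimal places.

35.87

Law of sines: sin B = b·sin C/c ≈ 0.50243.
Since c ≥ b, only the acute value applies: ∠B ≈ 30.16°.
Then ∠A = 180° − ∠C − ∠B ≈ 85.10°.
Law of sines gives a = c·sin A/sin C ≈ 39.661.
Area = ½·c·b·sin A ≈ 358.68.
The altitude from B has length 2·area/b ≈ 35.868.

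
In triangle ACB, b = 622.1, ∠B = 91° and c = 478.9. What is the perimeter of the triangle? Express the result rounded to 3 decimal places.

perimeter ≈ 1489.798

Law of sines: sin C = c·sin B/b ≈ 0.76969.
Since b ≥ c, only the acute value applies: ∠C ≈ 50.33°.
Then ∠A = 180° − ∠B − ∠C ≈ 38.67°.
Law of sines gives a = b·sin A/sin B ≈ 388.8.
Semiperimeter s = (388.8+478.9+622.1)/2 = 744.9.
Perimeter = 388.8 + 478.9 + 622.1 = 1489.8.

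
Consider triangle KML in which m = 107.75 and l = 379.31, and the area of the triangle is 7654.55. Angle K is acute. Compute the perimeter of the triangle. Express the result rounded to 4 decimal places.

perimeter ≈ 769.3645

From area = ½·m·l·sin K, we get sin K = 2·area/(m·l) ≈ 0.37457.
Taking the acute solution, ∠K ≈ 22.00°.
Law of cosines then gives k ≈ 282.3.
Perimeter = 282.3 + 107.75 + 379.31 = 769.36.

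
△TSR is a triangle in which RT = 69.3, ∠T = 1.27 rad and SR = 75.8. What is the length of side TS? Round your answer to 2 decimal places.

57.47

Law of sines: sin S = RT·sin T/SR ≈ 0.87320.
Since SR ≥ RT, only the acute value applies: ∠S ≈ 1.062 rad.
Then ∠R = π − ∠T − ∠S ≈ 0.810 rad.
Law of sines gives TS = SR·sin R/sin T ≈ 57.474.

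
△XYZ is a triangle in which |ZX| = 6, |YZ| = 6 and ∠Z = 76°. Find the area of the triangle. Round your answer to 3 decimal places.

17.465

Area = ½·|YZ|·|ZX|·sin Z ≈ 17.465.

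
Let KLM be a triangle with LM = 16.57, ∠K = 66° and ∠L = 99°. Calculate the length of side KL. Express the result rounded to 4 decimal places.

4.6945

The third angle is ∠M = 180° − ∠K − ∠L = 15.00°.
Law of sines: KL = LM·sin M/sin K ≈ 4.6945.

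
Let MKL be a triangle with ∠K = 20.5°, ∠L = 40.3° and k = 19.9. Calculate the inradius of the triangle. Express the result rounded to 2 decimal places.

The third angle is ∠M = 180° − ∠K − ∠L = 119.20°.
Law of sines: m = k·sin M/sin K ≈ 49.602.
Law of sines: l = k·sin L/sin K ≈ 36.753.
Area = ½·k·m·sin L ≈ 319.22.
Semiperimeter s = (49.602+19.9+36.753)/2 = 53.128.
Inradius = area/s = 319.22/53.128 ≈ 6.0085.

r ≈ 6.01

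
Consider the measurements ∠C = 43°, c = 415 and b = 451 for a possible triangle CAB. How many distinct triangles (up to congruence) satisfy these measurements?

2

b·sin C = 451·sin(43°) ≈ 307.6.
Since b sin C < c < b (307.6 < 415 < 451), two triangles exist.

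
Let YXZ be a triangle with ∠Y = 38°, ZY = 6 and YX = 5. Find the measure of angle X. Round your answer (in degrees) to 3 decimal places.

By the law of cosines, XZ² = ZY² + YX² − 2·ZY·YX·cos Y = 13.719, so XZ ≈ 3.704.
Law of cosines again: cos X = (YX² + XZ² − ZY²)/(2·YX·XZ) ≈ 0.07342, so ∠X ≈ 85.79°.

∠X ≈ 85.790°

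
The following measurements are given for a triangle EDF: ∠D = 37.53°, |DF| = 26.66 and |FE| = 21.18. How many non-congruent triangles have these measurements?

2

|DF|·sin D = 26.66·sin(37.53°) ≈ 16.24.
Since |DF| sin D < |FE| < |DF| (16.24 < 21.18 < 26.66), two triangles exist.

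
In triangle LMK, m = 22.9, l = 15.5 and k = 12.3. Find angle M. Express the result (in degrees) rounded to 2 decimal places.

∠M ≈ 110.39°

By the law of cosines, cos M = (k² + l² − m²) / (2·k·l) ≈ -0.34847, so ∠M ≈ 110.39°.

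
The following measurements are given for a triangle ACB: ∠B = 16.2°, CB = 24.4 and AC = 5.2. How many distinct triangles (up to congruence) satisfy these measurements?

0

CB·sin B = 24.4·sin(16.2°) ≈ 6.807.
Since AC = 5.2 < 6.807 = CB sin B, no triangle exists.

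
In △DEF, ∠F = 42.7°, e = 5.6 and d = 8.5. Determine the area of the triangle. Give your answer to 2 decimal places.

area ≈ 16.14

Area = ½·d·e·sin F ≈ 16.14.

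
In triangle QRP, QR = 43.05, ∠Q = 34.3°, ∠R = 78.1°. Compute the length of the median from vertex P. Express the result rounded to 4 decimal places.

m_P ≈ 30.3136

The third angle is ∠P = 180° − ∠Q − ∠R = 67.60°.
Law of sines: RP = QR·sin Q/sin P ≈ 26.24.
Law of sines: PQ = QR·sin R/sin P ≈ 45.563.
Median from P: ½√(2·RP² + 2·PQ² − QR²) ≈ 30.314.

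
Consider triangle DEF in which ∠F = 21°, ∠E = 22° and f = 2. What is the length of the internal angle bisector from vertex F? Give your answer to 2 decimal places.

The third angle is ∠D = 180° − ∠E − ∠F = 137.00°.
Law of sines: d = f·sin D/sin F ≈ 3.8061.
Law of sines: e = f·sin E/sin F ≈ 2.0906.
The bisector from F has length 2·d·e·cos(∠F/2)/(d+e) ≈ 2.6536.

t_F ≈ 2.65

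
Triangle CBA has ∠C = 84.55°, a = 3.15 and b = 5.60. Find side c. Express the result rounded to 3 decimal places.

By the law of cosines, c² = b² + a² − 2·b·a·cos C = 37.932, so c ≈ 6.1589.

6.159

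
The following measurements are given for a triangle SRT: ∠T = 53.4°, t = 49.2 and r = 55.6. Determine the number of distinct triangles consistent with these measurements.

r·sin T = 55.6·sin(53.4°) ≈ 44.64.
Since r sin T < t < r (44.64 < 49.2 < 55.6), two triangles exist.

2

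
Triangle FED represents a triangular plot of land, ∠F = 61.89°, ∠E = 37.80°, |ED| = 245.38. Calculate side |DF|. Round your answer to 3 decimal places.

170.507

The third angle is ∠D = 180° − ∠F − ∠E = 80.31°.
Law of sines: |DF| = |ED|·sin E/sin F ≈ 170.51.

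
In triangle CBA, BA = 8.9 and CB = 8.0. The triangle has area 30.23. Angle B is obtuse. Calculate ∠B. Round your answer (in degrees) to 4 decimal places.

∠B ≈ 121.8799°

From area = ½·CB·BA·sin B, we get sin B = 2·area/(CB·BA) ≈ 0.84916.
Taking the obtuse solution, ∠B ≈ 121.88°.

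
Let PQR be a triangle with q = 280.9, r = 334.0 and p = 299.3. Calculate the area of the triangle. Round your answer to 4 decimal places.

area ≈ 39554.0619

Semiperimeter s = (299.3 + 280.9 + 334)/2 = 457.1.
Heron's formula: area = √(457.1·157.8·176.2·123.1) ≈ 39554.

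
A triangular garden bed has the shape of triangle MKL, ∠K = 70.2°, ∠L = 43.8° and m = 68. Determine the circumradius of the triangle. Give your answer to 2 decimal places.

R ≈ 37.22

The third angle is ∠M = 180° − ∠K − ∠L = 66.00°.
Law of sines: k = m·sin K/sin M ≈ 70.035.
Law of sines: l = m·sin L/sin M ≈ 51.52.
Circumradius = m/(2 sin M) ≈ 37.218.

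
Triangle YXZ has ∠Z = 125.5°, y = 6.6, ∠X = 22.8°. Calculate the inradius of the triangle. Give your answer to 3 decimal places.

r ≈ 1.206

The third angle is ∠Y = 180° − ∠X − ∠Z = 31.70°.
Law of sines: x = y·sin X/sin Y ≈ 4.8673.
Law of sines: z = y·sin Z/sin Y ≈ 10.225.
Area = ½·y·x·sin Z ≈ 13.076.
Semiperimeter s = (6.6+4.8673+10.225)/2 = 10.846.
Inradius = area/s = 13.076/10.846 ≈ 1.2056.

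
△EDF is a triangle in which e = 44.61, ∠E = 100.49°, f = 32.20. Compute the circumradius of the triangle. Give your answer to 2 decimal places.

22.68

Law of sines: sin F = f·sin E/e ≈ 0.70975.
Since e ≥ f, only the acute value applies: ∠F ≈ 45.21°.
Then ∠D = 180° − ∠E − ∠F ≈ 34.30°.
Law of sines gives d = e·sin D/sin E ≈ 25.563.
Circumradius = e/(2 sin E) ≈ 22.684.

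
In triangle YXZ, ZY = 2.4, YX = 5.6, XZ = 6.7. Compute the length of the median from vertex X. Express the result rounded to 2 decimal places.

6.06

Median from X: ½√(2·YX² + 2·XZ² − ZY²) ≈ 6.0568.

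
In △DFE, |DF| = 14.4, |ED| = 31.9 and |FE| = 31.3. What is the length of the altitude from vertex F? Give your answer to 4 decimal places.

13.8773

Semiperimeter s = (31.3 + 31.9 + 14.4)/2 = 38.8.
Heron's formula: area = √(38.8·7.5·6.9·24.4) ≈ 221.34.
The altitude from F has length 2·area/|ED| ≈ 13.877.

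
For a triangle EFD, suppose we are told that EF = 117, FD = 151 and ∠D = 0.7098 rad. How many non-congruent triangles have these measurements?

FD·sin D = 151·sin(0.7098 rad) ≈ 98.4.
Since FD sin D < EF < FD (98.4 < 117 < 151), two triangles exist.

2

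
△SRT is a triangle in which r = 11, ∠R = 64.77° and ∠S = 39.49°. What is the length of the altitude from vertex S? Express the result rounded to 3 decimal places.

h_S ≈ 10.661

The third angle is ∠T = 180° − ∠S − ∠R = 75.74°.
Law of sines: s = r·sin S/sin R ≈ 7.7331.
Law of sines: t = r·sin T/sin R ≈ 11.785.
Area = ½·r·s·sin T ≈ 41.221.
The altitude from S has length 2·area/s ≈ 10.661.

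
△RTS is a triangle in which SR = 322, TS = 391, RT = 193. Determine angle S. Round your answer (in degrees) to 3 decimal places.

By the law of cosines, cos S = (TS² + SR² − RT²) / (2·TS·SR) ≈ 0.87098, so ∠S ≈ 29.43°.

29.427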